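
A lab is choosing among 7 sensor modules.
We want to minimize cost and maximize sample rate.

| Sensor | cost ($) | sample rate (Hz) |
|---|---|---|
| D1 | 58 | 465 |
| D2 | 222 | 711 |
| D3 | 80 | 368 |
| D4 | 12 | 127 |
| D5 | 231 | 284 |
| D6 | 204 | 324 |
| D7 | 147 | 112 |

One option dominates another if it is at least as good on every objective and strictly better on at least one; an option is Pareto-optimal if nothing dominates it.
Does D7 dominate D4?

No

D7 vs D4: D7 is worse on cost (147 vs 12), so it does not dominate D4.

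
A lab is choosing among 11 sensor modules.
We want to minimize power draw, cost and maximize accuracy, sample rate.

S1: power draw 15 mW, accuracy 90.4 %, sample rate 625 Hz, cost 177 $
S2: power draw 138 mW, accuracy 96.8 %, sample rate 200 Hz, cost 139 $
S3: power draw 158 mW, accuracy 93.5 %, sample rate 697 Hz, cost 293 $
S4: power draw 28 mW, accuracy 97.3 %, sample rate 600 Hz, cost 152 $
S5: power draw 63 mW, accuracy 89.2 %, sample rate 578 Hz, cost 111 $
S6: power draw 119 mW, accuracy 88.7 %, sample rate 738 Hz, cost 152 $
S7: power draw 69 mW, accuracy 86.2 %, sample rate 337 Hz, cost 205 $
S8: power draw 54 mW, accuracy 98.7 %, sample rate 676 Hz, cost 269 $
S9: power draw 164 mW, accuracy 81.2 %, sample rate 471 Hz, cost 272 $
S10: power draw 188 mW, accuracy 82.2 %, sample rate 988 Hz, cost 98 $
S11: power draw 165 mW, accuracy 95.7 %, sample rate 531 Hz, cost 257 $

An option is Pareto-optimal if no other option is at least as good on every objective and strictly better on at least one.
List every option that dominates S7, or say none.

S1: power draw 15≤69, accuracy 90.4≥86.2, sample rate 625≥337, cost 177≤205 — dominates S7.
S4: power draw 28≤69, accuracy 97.3≥86.2, sample rate 600≥337, cost 152≤205 — dominates S7.
S5: power draw 63≤69, accuracy 89.2≥86.2, sample rate 578≥337, cost 111≤205 — dominates S7.
Others (S2, S3, S6, S8, S9, S10, S11) are each worse than S7 on at least one objective.

S1, S4, S5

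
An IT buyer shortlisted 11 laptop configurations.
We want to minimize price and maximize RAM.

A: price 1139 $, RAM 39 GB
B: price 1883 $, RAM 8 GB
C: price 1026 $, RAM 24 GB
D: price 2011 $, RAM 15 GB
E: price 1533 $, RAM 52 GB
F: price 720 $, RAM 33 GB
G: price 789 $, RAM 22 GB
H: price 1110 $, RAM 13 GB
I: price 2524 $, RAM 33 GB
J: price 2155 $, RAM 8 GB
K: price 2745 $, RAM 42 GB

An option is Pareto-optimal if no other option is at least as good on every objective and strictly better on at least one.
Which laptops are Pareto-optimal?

A, E, F

A: not dominated.
B: dominated by A (price 1139≤1883, RAM 39≥8).
C: dominated by F (price 720≤1026, RAM 33≥24).
D: dominated by A (price 1139≤2011, RAM 39≥15).
E: not dominated (best RAM).
F: not dominated (best price).
G: dominated by F (price 720≤789, RAM 33≥22).
H: dominated by C (price 1026≤1110, RAM 24≥13).
I: dominated by A (price 1139≤2524, RAM 39≥33).
J: dominated by A (price 1139≤2155, RAM 39≥8).
K: dominated by E (price 1533≤2745, RAM 52≥42).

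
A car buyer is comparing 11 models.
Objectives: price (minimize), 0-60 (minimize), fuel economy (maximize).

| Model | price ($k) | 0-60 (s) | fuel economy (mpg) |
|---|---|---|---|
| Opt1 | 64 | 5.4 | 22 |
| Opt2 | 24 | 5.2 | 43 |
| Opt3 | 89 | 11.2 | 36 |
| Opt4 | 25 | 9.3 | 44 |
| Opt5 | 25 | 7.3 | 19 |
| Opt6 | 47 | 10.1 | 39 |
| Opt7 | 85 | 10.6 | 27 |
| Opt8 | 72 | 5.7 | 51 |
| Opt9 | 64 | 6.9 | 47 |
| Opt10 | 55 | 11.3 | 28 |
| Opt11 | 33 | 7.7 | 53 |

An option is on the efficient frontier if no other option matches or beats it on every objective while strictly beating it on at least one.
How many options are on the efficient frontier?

Opt1: dominated by Opt2 (price 24≤64, 0-60 5.2≤5.4, fuel economy 43≥22).
Opt2: not dominated (best price).
Opt3: dominated by Opt2 (price 24≤89, 0-60 5.2≤11.2, fuel economy 43≥36).
Opt4: not dominated.
Opt5: dominated by Opt2 (price 24≤25, 0-60 5.2≤7.3, fuel economy 43≥19).
Opt6: dominated by Opt2 (price 24≤47, 0-60 5.2≤10.1, fuel economy 43≥39).
Opt7: dominated by Opt2 (price 24≤85, 0-60 5.2≤10.6, fuel economy 43≥27).
Opt8: not dominated.
Opt9: not dominated.
Opt10: dominated by Opt2 (price 24≤55, 0-60 5.2≤11.3, fuel economy 43≥28).
Opt11: not dominated (best fuel economy).
Pareto-optimal: Opt2, Opt4, Opt8, Opt9, Opt11 → 5.

5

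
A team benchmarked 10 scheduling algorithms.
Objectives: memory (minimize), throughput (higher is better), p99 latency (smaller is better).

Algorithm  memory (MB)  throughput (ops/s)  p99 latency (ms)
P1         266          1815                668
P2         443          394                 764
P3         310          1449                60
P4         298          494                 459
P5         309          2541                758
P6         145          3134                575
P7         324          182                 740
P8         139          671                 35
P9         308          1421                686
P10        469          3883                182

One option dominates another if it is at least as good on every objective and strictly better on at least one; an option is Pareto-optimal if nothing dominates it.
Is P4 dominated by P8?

Yes

P8 vs P4: memory 139≤298, throughput 671≥494, p99 latency 35≤459 — P8 is at least as good on every objective with at least one strict improvement.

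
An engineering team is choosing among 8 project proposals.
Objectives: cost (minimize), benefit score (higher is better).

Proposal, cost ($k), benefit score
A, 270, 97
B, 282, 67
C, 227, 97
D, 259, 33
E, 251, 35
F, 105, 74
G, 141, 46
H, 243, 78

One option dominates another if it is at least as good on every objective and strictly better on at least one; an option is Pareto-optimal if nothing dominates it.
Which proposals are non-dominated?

A: dominated by C (cost 227≤270, benefit score 97≥97).
B: dominated by A (cost 270≤282, benefit score 97≥67).
C: not dominated.
D: dominated by C (cost 227≤259, benefit score 97≥33).
E: dominated by C (cost 227≤251, benefit score 97≥35).
F: not dominated (best cost).
G: dominated by F (cost 105≤141, benefit score 74≥46).
H: dominated by C (cost 227≤243, benefit score 97≥78).

C, F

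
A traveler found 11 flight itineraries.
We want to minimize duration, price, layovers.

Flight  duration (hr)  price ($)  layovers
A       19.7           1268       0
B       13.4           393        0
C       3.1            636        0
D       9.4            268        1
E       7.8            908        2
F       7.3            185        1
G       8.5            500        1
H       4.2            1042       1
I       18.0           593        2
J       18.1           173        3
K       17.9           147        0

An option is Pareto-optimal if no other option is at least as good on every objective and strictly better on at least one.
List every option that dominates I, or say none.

B, D, F, G, K

B: duration 13.4≤18.0, price 393≤593, layovers 0≤2 — dominates I.
D: duration 9.4≤18.0, price 268≤593, layovers 1≤2 — dominates I.
F: duration 7.3≤18.0, price 185≤593, layovers 1≤2 — dominates I.
G: duration 8.5≤18.0, price 500≤593, layovers 1≤2 — dominates I.
K: duration 17.9≤18.0, price 147≤593, layovers 0≤2 — dominates I.
Others (A, C, E, H, J) are each worse than I on at least one objective.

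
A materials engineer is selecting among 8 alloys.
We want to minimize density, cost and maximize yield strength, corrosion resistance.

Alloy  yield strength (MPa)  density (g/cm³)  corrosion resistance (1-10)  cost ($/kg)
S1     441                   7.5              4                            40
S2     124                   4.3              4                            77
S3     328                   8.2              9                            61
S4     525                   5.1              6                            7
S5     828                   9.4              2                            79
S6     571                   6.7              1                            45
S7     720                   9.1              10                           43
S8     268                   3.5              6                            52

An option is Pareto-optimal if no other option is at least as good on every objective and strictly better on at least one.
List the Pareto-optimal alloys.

S1: dominated by S4 (yield strength 525≥441, density 5.1≤7.5, corrosion resistance 6≥4, cost 7≤40).
S2: dominated by S8 (yield strength 268≥124, density 3.5≤4.3, corrosion resistance 6≥4, cost 52≤77).
S3: not dominated.
S4: not dominated (best cost).
S5: not dominated (best yield strength).
S6: not dominated.
S7: not dominated (best corrosion resistance).
S8: not dominated (best density).

S3, S4, S5, S6, S7, S8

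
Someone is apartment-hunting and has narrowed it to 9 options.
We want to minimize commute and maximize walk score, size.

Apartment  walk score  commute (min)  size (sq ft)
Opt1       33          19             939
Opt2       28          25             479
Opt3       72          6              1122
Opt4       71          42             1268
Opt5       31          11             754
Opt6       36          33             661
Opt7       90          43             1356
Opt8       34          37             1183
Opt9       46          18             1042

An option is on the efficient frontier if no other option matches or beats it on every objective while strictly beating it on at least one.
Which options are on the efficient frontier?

Opt1: dominated by Opt3 (walk score 72≥33, commute 6≤19, size 1122≥939).
Opt2: dominated by Opt1 (walk score 33≥28, commute 19≤25, size 939≥479).
Opt3: not dominated (best commute).
Opt4: not dominated.
Opt5: dominated by Opt3 (walk score 72≥31, commute 6≤11, size 1122≥754).
Opt6: dominated by Opt3 (walk score 72≥36, commute 6≤33, size 1122≥661).
Opt7: not dominated (best walk score).
Opt8: not dominated.
Opt9: dominated by Opt3 (walk score 72≥46, commute 6≤18, size 1122≥1042).

Opt3, Opt4, Opt7, Opt8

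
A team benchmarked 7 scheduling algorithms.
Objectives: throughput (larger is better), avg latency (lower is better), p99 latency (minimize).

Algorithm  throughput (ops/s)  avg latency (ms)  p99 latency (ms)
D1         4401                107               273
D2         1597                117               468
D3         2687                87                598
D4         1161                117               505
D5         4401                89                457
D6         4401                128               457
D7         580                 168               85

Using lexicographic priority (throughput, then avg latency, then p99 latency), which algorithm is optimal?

D5

First maximize throughput: best is 4401, kept {D1, D5, D6}.
Then minimize avg latency: best is 89, kept {D5}.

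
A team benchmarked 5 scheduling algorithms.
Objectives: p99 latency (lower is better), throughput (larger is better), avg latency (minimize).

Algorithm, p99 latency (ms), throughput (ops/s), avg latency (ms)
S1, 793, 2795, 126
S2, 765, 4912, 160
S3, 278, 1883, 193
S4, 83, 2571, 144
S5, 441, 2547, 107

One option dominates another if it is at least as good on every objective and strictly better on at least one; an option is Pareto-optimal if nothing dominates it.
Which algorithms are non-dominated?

S1: not dominated.
S2: not dominated (best throughput).
S3: dominated by S4 (p99 latency 83≤278, throughput 2571≥1883, avg latency 144≤193).
S4: not dominated (best p99 latency).
S5: not dominated (best avg latency).

S1, S2, S4, S5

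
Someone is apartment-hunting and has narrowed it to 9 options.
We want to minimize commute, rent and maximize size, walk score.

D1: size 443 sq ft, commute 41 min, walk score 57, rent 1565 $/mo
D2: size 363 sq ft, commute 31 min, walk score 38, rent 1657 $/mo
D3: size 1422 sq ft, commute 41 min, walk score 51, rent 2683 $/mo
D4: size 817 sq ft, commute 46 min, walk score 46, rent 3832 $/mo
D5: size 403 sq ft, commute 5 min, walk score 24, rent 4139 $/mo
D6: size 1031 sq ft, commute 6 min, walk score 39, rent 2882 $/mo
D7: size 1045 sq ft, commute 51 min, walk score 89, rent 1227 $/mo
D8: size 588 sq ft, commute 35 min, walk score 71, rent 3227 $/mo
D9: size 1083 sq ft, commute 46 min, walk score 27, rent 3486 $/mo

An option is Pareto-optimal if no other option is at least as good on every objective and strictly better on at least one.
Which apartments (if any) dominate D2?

none

D1: worse on commute (41 vs 31).
D3: worse on commute (41 vs 31).
D4: worse on commute (46 vs 31).
D5: worse on walk score (24 vs 38).
D6: worse on rent (2882 vs 1657).
D7: worse on commute (51 vs 31).
D8: worse on commute (35 vs 31).
D9: worse on commute (46 vs 31).
No option dominates D2.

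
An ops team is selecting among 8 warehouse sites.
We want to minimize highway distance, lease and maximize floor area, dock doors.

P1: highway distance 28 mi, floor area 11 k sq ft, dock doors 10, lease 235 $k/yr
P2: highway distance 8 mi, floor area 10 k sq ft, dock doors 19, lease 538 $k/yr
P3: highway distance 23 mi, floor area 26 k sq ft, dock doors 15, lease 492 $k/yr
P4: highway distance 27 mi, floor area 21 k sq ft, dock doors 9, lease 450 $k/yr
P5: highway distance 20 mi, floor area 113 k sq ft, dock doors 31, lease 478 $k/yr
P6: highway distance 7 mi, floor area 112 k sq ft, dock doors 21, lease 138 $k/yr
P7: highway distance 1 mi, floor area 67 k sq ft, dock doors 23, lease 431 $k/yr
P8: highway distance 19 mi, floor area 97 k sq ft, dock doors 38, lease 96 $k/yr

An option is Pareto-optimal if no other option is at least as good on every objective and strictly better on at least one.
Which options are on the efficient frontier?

P1: dominated by P6 (highway distance 7≤28, floor area 112≥11, dock doors 21≥10, lease 138≤235).
P2: dominated by P6 (highway distance 7≤8, floor area 112≥10, dock doors 21≥19, lease 138≤538).
P3: dominated by P5 (highway distance 20≤23, floor area 113≥26, dock doors 31≥15, lease 478≤492).
P4: dominated by P6 (highway distance 7≤27, floor area 112≥21, dock doors 21≥9, lease 138≤450).
P5: not dominated (best floor area).
P6: not dominated.
P7: not dominated (best highway distance).
P8: not dominated (best dock doors).

P5, P6, P7, P8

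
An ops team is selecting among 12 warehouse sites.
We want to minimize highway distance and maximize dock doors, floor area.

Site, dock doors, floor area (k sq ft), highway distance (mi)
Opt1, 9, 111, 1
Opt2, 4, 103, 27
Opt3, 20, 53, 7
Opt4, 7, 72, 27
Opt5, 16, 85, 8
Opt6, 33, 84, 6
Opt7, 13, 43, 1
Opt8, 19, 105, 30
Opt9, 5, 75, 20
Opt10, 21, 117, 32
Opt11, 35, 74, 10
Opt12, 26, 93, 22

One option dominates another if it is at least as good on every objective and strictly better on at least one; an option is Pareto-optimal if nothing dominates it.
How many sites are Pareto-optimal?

8

Opt1: not dominated.
Opt2: dominated by Opt1 (dock doors 9≥4, floor area 111≥103, highway distance 1≤27).
Opt3: dominated by Opt6 (dock doors 33≥20, floor area 84≥53, highway distance 6≤7).
Opt4: dominated by Opt1 (dock doors 9≥7, floor area 111≥72, highway distance 1≤27).
Opt5: not dominated.
Opt6: not dominated.
Opt7: not dominated.
Opt8: not dominated.
Opt9: dominated by Opt1 (dock doors 9≥5, floor area 111≥75, highway distance 1≤20).
Opt10: not dominated (best floor area).
Opt11: not dominated (best dock doors).
Opt12: not dominated.
Pareto-optimal: Opt1, Opt5, Opt6, Opt7, Opt8, Opt10, Opt11, Opt12 → 8.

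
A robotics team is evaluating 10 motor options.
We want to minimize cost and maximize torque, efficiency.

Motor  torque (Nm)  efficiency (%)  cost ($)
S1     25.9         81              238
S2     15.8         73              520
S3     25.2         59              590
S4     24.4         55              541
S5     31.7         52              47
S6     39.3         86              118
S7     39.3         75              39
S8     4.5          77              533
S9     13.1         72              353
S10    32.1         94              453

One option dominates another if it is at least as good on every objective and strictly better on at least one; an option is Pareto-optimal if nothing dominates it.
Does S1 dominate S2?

Yes

S1 vs S2: torque 25.9≥15.8, efficiency 81≥73, cost 238≤520 — S1 is at least as good on every objective with at least one strict improvement.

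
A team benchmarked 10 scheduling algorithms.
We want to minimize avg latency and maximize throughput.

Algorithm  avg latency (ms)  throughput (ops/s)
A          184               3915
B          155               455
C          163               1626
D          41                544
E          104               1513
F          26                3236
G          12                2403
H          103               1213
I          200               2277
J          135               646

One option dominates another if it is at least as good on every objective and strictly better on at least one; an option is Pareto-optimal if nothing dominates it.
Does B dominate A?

No

B vs A: B is worse on throughput (455 vs 3915), so it does not dominate A.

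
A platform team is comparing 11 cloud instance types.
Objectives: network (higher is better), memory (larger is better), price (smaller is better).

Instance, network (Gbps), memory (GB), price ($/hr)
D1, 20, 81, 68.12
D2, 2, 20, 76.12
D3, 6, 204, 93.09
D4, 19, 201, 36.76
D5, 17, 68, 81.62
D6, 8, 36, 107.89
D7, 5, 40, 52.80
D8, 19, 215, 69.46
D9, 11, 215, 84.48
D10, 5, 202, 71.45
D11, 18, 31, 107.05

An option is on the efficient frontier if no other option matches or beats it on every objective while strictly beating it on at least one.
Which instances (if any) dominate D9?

D8: network 19≥11, memory 215≥215, price 69.46≤84.48 — dominates D9.
Others (D1, D2, D3, D4, D5, D6, D7, D10, D11) are each worse than D9 on at least one objective.

D8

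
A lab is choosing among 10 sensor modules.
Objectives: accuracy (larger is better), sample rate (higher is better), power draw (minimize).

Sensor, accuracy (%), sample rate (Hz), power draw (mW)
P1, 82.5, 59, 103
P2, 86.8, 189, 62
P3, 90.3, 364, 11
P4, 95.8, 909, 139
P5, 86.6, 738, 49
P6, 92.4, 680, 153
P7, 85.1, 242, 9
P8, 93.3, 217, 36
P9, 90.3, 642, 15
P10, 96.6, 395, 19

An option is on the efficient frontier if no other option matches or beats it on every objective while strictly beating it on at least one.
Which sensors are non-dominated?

P3, P4, P5, P7, P9, P10

P1: dominated by P2 (accuracy 86.8≥82.5, sample rate 189≥59, power draw 62≤103).
P2: dominated by P3 (accuracy 90.3≥86.8, sample rate 364≥189, power draw 11≤62).
P3: not dominated.
P4: not dominated (best sample rate).
P5: not dominated.
P6: dominated by P4 (accuracy 95.8≥92.4, sample rate 909≥680, power draw 139≤153).
P7: not dominated (best power draw).
P8: dominated by P10 (accuracy 96.6≥93.3, sample rate 395≥217, power draw 19≤36).
P9: not dominated.
P10: not dominated (best accuracy).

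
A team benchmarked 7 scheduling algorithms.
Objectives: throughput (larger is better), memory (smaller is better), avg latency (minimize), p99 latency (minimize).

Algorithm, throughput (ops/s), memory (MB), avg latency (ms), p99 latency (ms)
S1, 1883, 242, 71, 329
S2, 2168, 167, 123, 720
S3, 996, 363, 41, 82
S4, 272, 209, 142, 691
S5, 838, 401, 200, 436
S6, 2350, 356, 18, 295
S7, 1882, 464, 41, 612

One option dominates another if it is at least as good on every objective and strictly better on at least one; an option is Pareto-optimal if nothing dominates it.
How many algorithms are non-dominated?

S1: not dominated.
S2: not dominated (best memory).
S3: not dominated (best p99 latency).
S4: not dominated.
S5: dominated by S1 (throughput 1883≥838, memory 242≤401, avg latency 71≤200, p99 latency 329≤436).
S6: not dominated (best throughput).
S7: dominated by S6 (throughput 2350≥1882, memory 356≤464, avg latency 18≤41, p99 latency 295≤612).
Pareto-optimal: S1, S2, S3, S4, S6 → 5.

5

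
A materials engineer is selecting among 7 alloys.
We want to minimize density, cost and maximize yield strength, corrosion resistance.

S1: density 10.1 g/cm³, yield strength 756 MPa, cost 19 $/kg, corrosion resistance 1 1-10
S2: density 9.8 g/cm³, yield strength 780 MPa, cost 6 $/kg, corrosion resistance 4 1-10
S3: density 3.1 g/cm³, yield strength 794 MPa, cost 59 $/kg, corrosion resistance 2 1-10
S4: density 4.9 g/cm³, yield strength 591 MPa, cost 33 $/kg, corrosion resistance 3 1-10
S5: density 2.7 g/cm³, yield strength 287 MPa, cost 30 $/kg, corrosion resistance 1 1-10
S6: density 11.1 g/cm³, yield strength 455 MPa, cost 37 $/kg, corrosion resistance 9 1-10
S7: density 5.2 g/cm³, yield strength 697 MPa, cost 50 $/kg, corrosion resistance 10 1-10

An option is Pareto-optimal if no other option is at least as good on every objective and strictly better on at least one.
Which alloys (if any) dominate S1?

S2

S2: density 9.8≤10.1, yield strength 780≥756, cost 6≤19, corrosion resistance 4≥1 — dominates S1.
Others (S3, S4, S5, S6, S7) are each worse than S1 on at least one objective.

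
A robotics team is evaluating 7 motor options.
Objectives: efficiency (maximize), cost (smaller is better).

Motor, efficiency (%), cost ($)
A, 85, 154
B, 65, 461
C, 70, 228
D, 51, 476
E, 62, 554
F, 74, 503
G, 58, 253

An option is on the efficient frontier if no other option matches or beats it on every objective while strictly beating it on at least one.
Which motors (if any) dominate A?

B: worse on efficiency (65 vs 85).
C: worse on efficiency (70 vs 85).
D: worse on efficiency (51 vs 85).
E: worse on efficiency (62 vs 85).
F: worse on efficiency (74 vs 85).
G: worse on efficiency (58 vs 85).
No option dominates A.

none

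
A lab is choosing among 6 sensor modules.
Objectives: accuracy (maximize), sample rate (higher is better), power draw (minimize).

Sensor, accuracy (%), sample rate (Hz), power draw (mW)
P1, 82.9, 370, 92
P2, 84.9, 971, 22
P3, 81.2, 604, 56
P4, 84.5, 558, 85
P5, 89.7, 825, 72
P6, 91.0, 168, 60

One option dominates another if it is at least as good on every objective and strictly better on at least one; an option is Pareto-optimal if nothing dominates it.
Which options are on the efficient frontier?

P1: dominated by P2 (accuracy 84.9≥82.9, sample rate 971≥370, power draw 22≤92).
P2: not dominated (best sample rate).
P3: dominated by P2 (accuracy 84.9≥81.2, sample rate 971≥604, power draw 22≤56).
P4: dominated by P2 (accuracy 84.9≥84.5, sample rate 971≥558, power draw 22≤85).
P5: not dominated.
P6: not dominated (best accuracy).

P2, P5, P6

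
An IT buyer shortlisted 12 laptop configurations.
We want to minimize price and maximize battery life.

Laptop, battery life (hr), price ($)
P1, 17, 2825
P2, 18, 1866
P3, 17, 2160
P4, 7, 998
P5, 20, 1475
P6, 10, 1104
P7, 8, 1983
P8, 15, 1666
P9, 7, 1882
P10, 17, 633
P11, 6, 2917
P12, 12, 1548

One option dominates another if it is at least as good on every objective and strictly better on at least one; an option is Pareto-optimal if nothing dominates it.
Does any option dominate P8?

P5 vs P8: battery life 20≥15, price 1475≤1666 — P5 is at least as good on every objective and strictly better on at least one, so P5 dominates P8.

Yes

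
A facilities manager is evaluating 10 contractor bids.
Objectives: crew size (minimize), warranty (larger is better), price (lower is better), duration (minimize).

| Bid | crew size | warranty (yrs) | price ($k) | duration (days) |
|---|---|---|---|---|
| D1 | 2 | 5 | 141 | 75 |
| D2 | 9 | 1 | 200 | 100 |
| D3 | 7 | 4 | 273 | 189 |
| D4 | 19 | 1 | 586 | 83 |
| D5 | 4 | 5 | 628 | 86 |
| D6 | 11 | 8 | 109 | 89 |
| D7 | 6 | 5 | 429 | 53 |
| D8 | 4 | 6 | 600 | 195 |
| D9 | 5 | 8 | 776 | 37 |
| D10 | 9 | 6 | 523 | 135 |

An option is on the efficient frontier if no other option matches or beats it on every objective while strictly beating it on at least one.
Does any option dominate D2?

Yes

D1 vs D2: crew size 2≤9, warranty 5≥1, price 141≤200, duration 75≤100 — D1 is at least as good on every objective and strictly better on at least one, so D1 dominates D2.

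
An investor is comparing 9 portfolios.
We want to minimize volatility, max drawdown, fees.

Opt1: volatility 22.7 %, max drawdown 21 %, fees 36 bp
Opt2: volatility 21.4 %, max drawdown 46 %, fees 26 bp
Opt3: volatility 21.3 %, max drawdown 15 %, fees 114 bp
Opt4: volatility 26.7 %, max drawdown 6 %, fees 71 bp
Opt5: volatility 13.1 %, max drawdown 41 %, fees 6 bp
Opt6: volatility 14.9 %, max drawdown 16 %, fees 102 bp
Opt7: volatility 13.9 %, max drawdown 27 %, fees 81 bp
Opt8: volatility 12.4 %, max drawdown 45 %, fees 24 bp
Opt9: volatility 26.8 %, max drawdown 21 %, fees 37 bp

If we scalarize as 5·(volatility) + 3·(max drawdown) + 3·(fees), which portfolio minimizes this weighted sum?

Opt5

Opt1: 5·22.7 + 3·21 + 3·36 = 284.5
Opt2: 5·21.4 + 3·46 + 3·26 = 323.0
Opt3: 5·21.3 + 3·15 + 3·114 = 493.5
Opt4: 5·26.7 + 3·6 + 3·71 = 364.5
Opt5: 5·13.1 + 3·41 + 3·6 = 206.5
Opt6: 5·14.9 + 3·16 + 3·102 = 428.5
Opt7: 5·13.9 + 3·27 + 3·81 = 393.5
Opt8: 5·12.4 + 3·45 + 3·24 = 269.0
Opt9: 5·26.8 + 3·21 + 3·37 = 308.0
Lowest: Opt5 at 206.5.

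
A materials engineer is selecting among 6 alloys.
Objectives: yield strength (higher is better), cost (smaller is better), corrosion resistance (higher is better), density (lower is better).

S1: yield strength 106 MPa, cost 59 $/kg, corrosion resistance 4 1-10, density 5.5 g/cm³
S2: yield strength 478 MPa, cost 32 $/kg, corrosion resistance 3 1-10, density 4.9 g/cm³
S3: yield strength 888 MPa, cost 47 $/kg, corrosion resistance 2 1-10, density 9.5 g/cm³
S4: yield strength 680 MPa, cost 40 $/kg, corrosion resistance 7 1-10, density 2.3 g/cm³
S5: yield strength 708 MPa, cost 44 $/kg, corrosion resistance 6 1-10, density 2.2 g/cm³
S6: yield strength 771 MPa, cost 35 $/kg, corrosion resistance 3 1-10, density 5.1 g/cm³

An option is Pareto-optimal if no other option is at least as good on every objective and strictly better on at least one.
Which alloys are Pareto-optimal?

S1: dominated by S4 (yield strength 680≥106, cost 40≤59, corrosion resistance 7≥4, density 2.3≤5.5).
S2: not dominated (best cost).
S3: not dominated (best yield strength).
S4: not dominated (best corrosion resistance).
S5: not dominated (best density).
S6: not dominated.

S2, S3, S4, S5, S6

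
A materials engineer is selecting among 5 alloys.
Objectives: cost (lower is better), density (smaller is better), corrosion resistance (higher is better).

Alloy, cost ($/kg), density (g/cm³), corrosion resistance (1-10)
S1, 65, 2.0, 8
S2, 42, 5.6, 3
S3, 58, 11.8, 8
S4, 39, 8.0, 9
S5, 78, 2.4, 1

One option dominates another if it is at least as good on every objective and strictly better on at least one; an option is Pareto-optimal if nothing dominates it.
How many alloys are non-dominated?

S1: not dominated (best density).
S2: not dominated.
S3: dominated by S4 (cost 39≤58, density 8.0≤11.8, corrosion resistance 9≥8).
S4: not dominated (best cost).
S5: dominated by S1 (cost 65≤78, density 2.0≤2.4, corrosion resistance 8≥1).
Pareto-optimal: S1, S2, S4 → 3.

3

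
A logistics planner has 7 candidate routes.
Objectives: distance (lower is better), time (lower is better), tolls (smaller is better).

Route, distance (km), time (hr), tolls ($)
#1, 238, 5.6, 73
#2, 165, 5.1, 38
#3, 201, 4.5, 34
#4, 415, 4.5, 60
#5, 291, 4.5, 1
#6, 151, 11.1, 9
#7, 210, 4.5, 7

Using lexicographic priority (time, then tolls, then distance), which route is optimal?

First minimize time: best is 4.5, kept {#3, #4, #5, #7}.
Then minimize tolls: best is 1, kept {#5}.

#5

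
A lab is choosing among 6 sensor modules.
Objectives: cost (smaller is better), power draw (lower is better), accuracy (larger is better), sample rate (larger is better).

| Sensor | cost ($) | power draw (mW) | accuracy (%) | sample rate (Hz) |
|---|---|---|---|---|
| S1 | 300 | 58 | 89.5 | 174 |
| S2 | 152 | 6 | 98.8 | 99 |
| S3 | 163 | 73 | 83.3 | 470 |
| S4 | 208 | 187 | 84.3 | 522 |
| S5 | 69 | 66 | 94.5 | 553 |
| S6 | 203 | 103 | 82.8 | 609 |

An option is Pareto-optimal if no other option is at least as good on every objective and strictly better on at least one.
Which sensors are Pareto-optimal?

S1: not dominated.
S2: not dominated (best power draw).
S3: dominated by S5 (cost 69≤163, power draw 66≤73, accuracy 94.5≥83.3, sample rate 553≥470).
S4: dominated by S5 (cost 69≤208, power draw 66≤187, accuracy 94.5≥84.3, sample rate 553≥522).
S5: not dominated (best cost).
S6: not dominated (best sample rate).

S1, S2, S5, S6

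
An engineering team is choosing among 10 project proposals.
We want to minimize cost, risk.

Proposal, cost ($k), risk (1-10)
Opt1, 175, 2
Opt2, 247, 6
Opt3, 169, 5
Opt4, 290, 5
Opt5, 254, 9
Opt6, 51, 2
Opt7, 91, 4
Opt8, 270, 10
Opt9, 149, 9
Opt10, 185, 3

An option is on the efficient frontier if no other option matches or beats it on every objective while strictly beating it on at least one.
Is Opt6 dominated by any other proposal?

Opt1: worse on cost (175 vs 51).
Opt2: worse on cost (247 vs 51).
Opt3: worse on cost (169 vs 51).
Opt4: worse on cost (290 vs 51).
Opt5: worse on cost (254 vs 51).
Opt7: worse on cost (91 vs 51).
Opt8: worse on cost (270 vs 51).
Opt9: worse on cost (149 vs 51).
Opt10: worse on cost (185 vs 51).
No option is at least as good as Opt6 on every objective and strictly better on one.

No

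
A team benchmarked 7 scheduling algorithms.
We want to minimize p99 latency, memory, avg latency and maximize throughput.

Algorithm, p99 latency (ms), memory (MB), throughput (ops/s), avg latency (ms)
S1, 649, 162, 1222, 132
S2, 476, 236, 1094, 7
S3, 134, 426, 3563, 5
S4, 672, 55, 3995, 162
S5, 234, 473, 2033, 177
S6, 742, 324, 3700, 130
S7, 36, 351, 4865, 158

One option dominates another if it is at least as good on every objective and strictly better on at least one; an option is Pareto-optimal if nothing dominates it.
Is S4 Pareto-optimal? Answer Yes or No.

S1: worse on memory (162 vs 55).
S2: worse on memory (236 vs 55).
S3: worse on memory (426 vs 55).
S5: worse on memory (473 vs 55).
S6: worse on p99 latency (742 vs 672).
S7: worse on memory (351 vs 55).
No option is at least as good as S4 on every objective and strictly better on one.

Yes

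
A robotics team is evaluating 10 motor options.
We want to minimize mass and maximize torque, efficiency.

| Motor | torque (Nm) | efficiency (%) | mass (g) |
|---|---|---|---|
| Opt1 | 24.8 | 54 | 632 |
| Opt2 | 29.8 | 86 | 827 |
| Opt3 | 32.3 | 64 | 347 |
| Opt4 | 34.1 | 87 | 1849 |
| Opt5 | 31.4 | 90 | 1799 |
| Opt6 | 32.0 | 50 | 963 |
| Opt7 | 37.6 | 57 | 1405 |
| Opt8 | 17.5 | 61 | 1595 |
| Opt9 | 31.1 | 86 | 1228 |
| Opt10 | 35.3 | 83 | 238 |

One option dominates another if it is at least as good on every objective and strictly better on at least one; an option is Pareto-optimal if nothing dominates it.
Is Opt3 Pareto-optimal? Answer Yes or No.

Opt10 vs Opt3: torque 35.3≥32.3, efficiency 83≥64, mass 238≤347 — Opt10 is at least as good on every objective and strictly better on at least one, so Opt10 dominates Opt3.

No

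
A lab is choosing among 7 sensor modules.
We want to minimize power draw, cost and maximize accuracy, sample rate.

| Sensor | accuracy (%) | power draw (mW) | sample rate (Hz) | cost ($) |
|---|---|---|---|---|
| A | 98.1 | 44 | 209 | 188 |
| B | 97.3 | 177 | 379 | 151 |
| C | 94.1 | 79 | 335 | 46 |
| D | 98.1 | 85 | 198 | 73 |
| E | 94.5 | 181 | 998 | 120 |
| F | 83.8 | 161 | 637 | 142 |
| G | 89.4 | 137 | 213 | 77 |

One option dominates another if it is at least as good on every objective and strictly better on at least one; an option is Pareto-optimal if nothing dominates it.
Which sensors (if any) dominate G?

C

C: accuracy 94.1≥89.4, power draw 79≤137, sample rate 335≥213, cost 46≤77 — dominates G.
Others (A, B, D, E, F) are each worse than G on at least one objective.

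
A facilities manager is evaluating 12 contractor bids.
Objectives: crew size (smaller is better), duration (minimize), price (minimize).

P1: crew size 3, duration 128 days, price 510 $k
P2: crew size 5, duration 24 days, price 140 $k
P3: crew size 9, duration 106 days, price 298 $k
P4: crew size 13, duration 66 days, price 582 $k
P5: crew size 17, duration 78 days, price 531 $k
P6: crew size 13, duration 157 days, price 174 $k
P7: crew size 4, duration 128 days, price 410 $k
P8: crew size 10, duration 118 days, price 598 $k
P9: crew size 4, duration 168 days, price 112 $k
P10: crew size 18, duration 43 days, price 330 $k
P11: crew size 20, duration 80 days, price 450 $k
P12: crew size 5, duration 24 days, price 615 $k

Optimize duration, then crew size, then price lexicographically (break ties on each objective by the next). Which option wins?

P2

First minimize duration: best is 24, kept {P2, P12}.
Then minimize crew size: best is 5, kept {P2, P12}.
Then minimize price: best is 140, kept {P2}.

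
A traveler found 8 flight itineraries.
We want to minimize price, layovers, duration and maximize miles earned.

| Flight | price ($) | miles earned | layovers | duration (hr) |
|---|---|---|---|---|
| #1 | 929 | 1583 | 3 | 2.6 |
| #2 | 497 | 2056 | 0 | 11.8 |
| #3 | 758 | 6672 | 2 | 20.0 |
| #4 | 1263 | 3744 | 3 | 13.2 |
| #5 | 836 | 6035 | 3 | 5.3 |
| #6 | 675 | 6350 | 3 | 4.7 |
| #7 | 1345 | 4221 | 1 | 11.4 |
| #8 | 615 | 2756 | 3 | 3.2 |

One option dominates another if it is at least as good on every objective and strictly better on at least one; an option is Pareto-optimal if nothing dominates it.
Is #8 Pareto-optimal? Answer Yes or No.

#1: worse on price (929 vs 615).
#2: worse on miles earned (2056 vs 2756).
#3: worse on price (758 vs 615).
#4: worse on price (1263 vs 615).
#5: worse on price (836 vs 615).
#6: worse on price (675 vs 615).
#7: worse on price (1345 vs 615).
No option is at least as good as #8 on every objective and strictly better on one.

Yes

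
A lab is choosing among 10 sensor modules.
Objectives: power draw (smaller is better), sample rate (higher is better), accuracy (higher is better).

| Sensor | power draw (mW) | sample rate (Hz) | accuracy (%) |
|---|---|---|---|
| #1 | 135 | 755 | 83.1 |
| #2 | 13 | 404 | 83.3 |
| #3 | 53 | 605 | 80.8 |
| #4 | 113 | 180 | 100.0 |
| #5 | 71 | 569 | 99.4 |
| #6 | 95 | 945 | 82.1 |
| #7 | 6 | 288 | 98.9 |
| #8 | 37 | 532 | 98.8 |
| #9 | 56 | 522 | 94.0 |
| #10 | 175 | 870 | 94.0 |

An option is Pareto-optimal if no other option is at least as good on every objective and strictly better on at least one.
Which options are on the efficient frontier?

#1, #2, #3, #4, #5, #6, #7, #8, #10

#1: not dominated.
#2: not dominated.
#3: not dominated.
#4: not dominated (best accuracy).
#5: not dominated.
#6: not dominated (best sample rate).
#7: not dominated (best power draw).
#8: not dominated.
#9: dominated by #8 (power draw 37≤56, sample rate 532≥522, accuracy 98.8≥94.0).
#10: not dominated.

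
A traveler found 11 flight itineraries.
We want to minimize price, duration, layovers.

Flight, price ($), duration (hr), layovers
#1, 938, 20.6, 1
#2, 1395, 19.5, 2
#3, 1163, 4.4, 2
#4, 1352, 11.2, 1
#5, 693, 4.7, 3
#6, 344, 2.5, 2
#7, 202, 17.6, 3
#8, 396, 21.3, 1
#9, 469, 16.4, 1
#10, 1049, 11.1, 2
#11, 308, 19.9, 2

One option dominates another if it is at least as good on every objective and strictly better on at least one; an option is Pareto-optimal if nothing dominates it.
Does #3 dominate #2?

Yes

#3 vs #2: price 1163≤1395, duration 4.4≤19.5, layovers 2≤2 — #3 is at least as good on every objective with at least one strict improvement.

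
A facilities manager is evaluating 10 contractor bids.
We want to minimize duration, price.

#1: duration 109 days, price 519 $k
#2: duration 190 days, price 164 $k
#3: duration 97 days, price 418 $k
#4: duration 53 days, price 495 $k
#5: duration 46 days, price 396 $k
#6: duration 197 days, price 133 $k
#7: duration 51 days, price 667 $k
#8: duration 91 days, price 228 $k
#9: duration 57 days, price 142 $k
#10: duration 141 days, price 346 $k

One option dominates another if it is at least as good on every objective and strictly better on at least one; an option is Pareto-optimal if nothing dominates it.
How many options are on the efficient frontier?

#1: dominated by #3 (duration 97≤109, price 418≤519).
#2: dominated by #9 (duration 57≤190, price 142≤164).
#3: dominated by #5 (duration 46≤97, price 396≤418).
#4: dominated by #5 (duration 46≤53, price 396≤495).
#5: not dominated (best duration).
#6: not dominated (best price).
#7: dominated by #5 (duration 46≤51, price 396≤667).
#8: dominated by #9 (duration 57≤91, price 142≤228).
#9: not dominated.
#10: dominated by #8 (duration 91≤141, price 228≤346).
Pareto-optimal: #5, #6, #9 → 3.

3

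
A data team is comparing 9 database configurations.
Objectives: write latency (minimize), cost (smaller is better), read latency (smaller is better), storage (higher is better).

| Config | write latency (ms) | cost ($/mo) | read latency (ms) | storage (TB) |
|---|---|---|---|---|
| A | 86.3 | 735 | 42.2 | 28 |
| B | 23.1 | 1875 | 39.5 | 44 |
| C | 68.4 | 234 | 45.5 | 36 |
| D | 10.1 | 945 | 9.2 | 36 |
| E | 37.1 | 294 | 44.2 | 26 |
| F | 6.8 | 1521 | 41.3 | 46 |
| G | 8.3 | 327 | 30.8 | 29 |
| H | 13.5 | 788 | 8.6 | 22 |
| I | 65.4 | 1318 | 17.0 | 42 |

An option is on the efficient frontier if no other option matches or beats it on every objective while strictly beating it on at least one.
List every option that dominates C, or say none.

A: worse on write latency (86.3 vs 68.4).
B: worse on cost (1875 vs 234).
D: worse on cost (945 vs 234).
E: worse on cost (294 vs 234).
F: worse on cost (1521 vs 234).
G: worse on cost (327 vs 234).
H: worse on cost (788 vs 234).
I: worse on cost (1318 vs 234).
No option dominates C.

none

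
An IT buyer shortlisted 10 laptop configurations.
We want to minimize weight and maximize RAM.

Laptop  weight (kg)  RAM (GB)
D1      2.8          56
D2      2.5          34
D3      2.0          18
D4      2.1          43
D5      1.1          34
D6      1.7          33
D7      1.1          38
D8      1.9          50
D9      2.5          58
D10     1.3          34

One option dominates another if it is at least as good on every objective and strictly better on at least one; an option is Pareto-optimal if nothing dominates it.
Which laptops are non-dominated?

D1: dominated by D9 (weight 2.5≤2.8, RAM 58≥56).
D2: dominated by D4 (weight 2.1≤2.5, RAM 43≥34).
D3: dominated by D5 (weight 1.1≤2.0, RAM 34≥18).
D4: dominated by D8 (weight 1.9≤2.1, RAM 50≥43).
D5: dominated by D7 (weight 1.1≤1.1, RAM 38≥34).
D6: dominated by D5 (weight 1.1≤1.7, RAM 34≥33).
D7: not dominated.
D8: not dominated.
D9: not dominated (best RAM).
D10: dominated by D5 (weight 1.1≤1.3, RAM 34≥34).

D7, D8, D9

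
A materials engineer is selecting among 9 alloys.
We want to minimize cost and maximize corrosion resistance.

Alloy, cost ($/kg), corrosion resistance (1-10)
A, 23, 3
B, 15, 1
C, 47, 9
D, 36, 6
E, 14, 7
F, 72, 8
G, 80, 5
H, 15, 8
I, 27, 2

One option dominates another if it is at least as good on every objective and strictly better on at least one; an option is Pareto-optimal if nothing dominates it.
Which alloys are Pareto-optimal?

A: dominated by E (cost 14≤23, corrosion resistance 7≥3).
B: dominated by E (cost 14≤15, corrosion resistance 7≥1).
C: not dominated (best corrosion resistance).
D: dominated by E (cost 14≤36, corrosion resistance 7≥6).
E: not dominated (best cost).
F: dominated by C (cost 47≤72, corrosion resistance 9≥8).
G: dominated by C (cost 47≤80, corrosion resistance 9≥5).
H: not dominated.
I: dominated by A (cost 23≤27, corrosion resistance 3≥2).

C, E, H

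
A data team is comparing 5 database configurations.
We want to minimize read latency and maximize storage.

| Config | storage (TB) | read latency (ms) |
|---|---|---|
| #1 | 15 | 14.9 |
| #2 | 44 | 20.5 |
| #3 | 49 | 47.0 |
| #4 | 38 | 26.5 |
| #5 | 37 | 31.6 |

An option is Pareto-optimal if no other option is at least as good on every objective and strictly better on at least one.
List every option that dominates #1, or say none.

none

#2: worse on read latency (20.5 vs 14.9).
#3: worse on read latency (47.0 vs 14.9).
#4: worse on read latency (26.5 vs 14.9).
#5: worse on read latency (31.6 vs 14.9).
No option dominates #1.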